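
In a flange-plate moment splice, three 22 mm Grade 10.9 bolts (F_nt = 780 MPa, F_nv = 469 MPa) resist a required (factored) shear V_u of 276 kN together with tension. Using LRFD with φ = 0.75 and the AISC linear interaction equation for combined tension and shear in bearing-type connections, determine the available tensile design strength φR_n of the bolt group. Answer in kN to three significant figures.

408 kN

A_b = π·22²/4 = 380.1 mm²; f_rv = 276 × 1000 / (3 × 380.1) = 242 MPa.
F'_nt = 1.3 F_nt − (F_nt / φF_nv) f_rv = 1.3·780 − (780/(0.75·469))·242 = 477.3 MPa, capped at F_nt → F'_nt = 477.3 MPa.
R_n = F'_nt · A_b · n = 477.3 × 380.1 × 3 / 1000 = 544.3 kN.
Design strength φR_n = 0.75 × 544.3 = 408 kN.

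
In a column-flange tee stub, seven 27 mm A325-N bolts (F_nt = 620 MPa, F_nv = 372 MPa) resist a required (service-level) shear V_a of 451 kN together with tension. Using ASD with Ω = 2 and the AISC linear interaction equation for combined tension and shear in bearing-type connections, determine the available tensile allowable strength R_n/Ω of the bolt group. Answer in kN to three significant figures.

A_b = π·27²/4 = 572.6 mm²; f_rv = 451 × 1000 / (7 × 572.6) = 112.5 MPa.
F'_nt = 1.3 F_nt − (Ω F_nt / F_nv) f_rv = 1.3·620 − (2·620/372)·112.5 = 430.9 MPa, capped at F_nt → F'_nt = 430.9 MPa.
R_n = F'_nt · A_b · n = 430.9 × 572.6 × 7 / 1000 = 1727 kN.
Allowable strength R_n/Ω = 1727 / 2 = 864 kN.

864 kN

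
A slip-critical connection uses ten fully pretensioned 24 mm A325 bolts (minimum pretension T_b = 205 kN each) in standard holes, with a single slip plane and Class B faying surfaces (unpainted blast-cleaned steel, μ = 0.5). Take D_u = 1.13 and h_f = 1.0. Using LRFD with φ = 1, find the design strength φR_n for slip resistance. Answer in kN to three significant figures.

R_n = μ · D_u · h_f · T_b · n_s · n_b = 0.5 × 1.13 × 1.0 × 205 × 1 × 10 = 1158 kN.
Design strength φR_n = 1 × 1158 = 1160 kN.

1160 kN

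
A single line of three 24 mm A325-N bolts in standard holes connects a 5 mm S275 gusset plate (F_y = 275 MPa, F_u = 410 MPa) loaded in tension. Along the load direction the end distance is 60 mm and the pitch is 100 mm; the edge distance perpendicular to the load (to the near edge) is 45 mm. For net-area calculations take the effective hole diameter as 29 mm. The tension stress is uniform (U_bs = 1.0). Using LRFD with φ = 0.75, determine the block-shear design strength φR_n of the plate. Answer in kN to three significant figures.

Shear plane L_v = 60 + 2·100 = 260 mm; A_gv = 260 × 5 = 1300 mm².
A_nv = (260 − 2.5·29) × 5 = 937.5 mm².
A_nt = (45 − 0.5·29) × 5 = 152.5 mm².
0.6 F_u A_nv = 230.6 kN; 0.6 F_y A_gv = 214.5 kN → shear yielding governs the shear term.
R_n = 214.5 + 1.0 × 410 × 152.5 / 1000 = 277 kN.
Design strength φR_n = 0.75 × 277 = 208 kN.

208 kN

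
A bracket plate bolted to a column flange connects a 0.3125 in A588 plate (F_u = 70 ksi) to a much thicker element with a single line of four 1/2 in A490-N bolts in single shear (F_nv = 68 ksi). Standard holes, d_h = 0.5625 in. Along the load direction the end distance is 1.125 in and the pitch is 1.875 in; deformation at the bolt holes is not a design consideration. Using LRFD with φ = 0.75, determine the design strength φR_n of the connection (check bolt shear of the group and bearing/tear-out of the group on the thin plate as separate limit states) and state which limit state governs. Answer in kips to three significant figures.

Bolt shear: A_b = π·0.5²/4 = 0.1963 in²; R_n = 68 × 0.1963 × 4 × 1 = 53.41 kips → 0.75 × 53.41 = 40.1 kips.
Bearing (1.5 l_c t F_u ≤ 3.0 d t F_u): upper limit = 3.0·0.5·0.3125·70 = 32.81 kips.
  Edge l_c = 1.125 − 0.5625/2 = 0.8438 → r_n = 27.69 kips; interior l_c = 1.875 − 0.5625 = 1.312 → r_n = 32.81 kips.
  R_n,bearing = 1·27.69 + 3·32.81 = 126.1 kips → 0.75 × 126.1 = 94.6 kips.
Bolt shear governs: 40.1 kips.

40.1 kips (bolt shear governs)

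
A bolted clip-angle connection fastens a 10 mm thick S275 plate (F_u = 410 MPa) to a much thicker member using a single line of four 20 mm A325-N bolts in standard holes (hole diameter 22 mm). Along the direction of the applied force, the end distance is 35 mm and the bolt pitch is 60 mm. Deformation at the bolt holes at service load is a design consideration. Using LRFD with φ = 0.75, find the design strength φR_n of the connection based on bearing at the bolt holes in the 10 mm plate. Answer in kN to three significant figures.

Per bolt r_n = 1.2 l_c t F_u ≤ 2.4 d t F_u; upper limit = 2.4 × 20 × 10 × 410 / 1000 = 196.8 kN.
Edge bolt: l_c = 35 − 22/2 = 24 mm → 1.2 × 24 × 10 × 410 / 1000 = 118.1 → r_n = 118.1 kN.
Interior bolts: l_c = 60 − 22 = 38 mm → 1.2 × 38 × 10 × 410 / 1000 = 187 → r_n = 187 kN.
R_n = 1 × 118.1 + 3 × 187 = 679 kN.
Design strength φR_n = 0.75 × 679 = 509 kN.

509 kN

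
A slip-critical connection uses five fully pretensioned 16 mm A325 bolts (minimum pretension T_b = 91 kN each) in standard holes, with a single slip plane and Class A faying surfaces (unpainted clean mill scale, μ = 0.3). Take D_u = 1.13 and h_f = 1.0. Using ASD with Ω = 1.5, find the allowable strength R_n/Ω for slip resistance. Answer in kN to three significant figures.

103 kN

R_n = μ · D_u · h_f · T_b · n_s · n_b = 0.3 × 1.13 × 1.0 × 91 × 1 × 5 = 154.2 kN.
Allowable strength R_n/Ω = 154.2 / 1.5 = 103 kN.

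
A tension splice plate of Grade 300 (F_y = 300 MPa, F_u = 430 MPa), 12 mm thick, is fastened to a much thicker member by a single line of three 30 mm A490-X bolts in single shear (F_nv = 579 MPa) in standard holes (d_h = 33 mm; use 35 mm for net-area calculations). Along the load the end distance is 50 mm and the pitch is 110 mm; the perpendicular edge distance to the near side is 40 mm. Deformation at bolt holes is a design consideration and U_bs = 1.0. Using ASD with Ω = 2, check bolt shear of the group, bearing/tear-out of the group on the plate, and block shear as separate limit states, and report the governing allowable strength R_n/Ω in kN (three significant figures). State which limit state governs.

Bolt shear: A_b = π·30²/4 = 706.9 mm²; R_n = 579 × 706.9 × 3 × 1 / 1000 = 1228 kN → 1228 / 2 = 614 kN.
Bearing: edge l_c = 33.5, r_n = 207.4 kN; interior l_c = 77, r_n = 371.5 kN; R_n = 207.4 + 2·371.5 = 950.5 kN → 475 kN.
Block shear: A_gv = 3240, A_nv = 2190, A_nt = 270 mm²; R_n = min(0.6F_uA_nv, 0.6F_yA_gv) + U_bs·F_u·A_nt = 681.1 kN → 341 kN.
Block shear governs: 341 kN.

341 kN (block shear governs)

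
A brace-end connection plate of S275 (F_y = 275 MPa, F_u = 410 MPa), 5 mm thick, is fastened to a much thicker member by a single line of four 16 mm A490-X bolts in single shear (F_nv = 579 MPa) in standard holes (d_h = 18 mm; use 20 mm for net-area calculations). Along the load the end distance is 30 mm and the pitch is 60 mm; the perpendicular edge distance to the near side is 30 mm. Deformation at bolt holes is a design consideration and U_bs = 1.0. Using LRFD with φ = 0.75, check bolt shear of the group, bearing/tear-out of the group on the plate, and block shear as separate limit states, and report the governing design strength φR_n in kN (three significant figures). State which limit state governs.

Bolt shear: A_b = π·16²/4 = 201.1 mm²; R_n = 579 × 201.1 × 4 × 1 / 1000 = 465.7 kN → 0.75 × 465.7 = 349 kN.
Bearing: edge l_c = 21, r_n = 51.66 kN; interior l_c = 42, r_n = 78.72 kN; R_n = 51.66 + 3·78.72 = 287.8 kN → 216 kN.
Block shear: A_gv = 1050, A_nv = 700, A_nt = 100 mm²; R_n = min(0.6F_uA_nv, 0.6F_yA_gv) + U_bs·F_u·A_nt = 213.2 kN → 160 kN.
Block shear governs: 160 kN.

160 kN (block shear governs)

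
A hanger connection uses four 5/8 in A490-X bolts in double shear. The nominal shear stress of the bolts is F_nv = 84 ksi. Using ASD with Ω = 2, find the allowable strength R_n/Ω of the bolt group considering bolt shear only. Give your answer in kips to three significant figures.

103 kips

A_b = π × 0.625² / 4 = 0.3068 in².
R_n = F_nv · A_b · n · n_s = 84 × 0.3068 × 4 × 2 = 206.2 kips.
Allowable strength R_n/Ω = 206.2 / 2 = 103 kips.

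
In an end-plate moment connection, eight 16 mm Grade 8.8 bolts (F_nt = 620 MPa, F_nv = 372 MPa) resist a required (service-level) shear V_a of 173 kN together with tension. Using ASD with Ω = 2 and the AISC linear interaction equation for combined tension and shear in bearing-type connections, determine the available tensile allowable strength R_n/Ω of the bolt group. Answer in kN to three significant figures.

A_b = π·16²/4 = 201.1 mm²; f_rv = 173 × 1000 / (8 × 201.1) = 107.6 MPa.
F'_nt = 1.3 F_nt − (Ω F_nt / F_nv) f_rv = 1.3·620 − (2·620/372)·107.6 = 447.5 MPa, capped at F_nt → F'_nt = 447.5 MPa.
R_n = F'_nt · A_b · n = 447.5 × 201.1 × 8 / 1000 = 719.8 kN.
Allowable strength R_n/Ω = 719.8 / 2 = 360 kN.

360 kN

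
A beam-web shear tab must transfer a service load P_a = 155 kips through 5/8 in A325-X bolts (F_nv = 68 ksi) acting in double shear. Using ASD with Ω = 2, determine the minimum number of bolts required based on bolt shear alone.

8 bolts

A_b = π·0.625²/4 = 0.3068 in².
Per-bolt allowable strength R_n/Ω = 68 × 0.3068 × 2 / 2 = 20.86 kips.
n ≥ 155 / 20.86 = 7.43 → use 8 bolts.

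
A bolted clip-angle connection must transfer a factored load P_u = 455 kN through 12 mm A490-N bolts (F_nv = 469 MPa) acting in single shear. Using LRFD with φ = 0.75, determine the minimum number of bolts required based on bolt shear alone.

A_b = π·12²/4 = 113.1 mm².
Per-bolt design strength φR_n = 0.75 × 469 × 113.1 × 1 / 1000 = 39.78 kN.
n ≥ 455 / 39.78 = 11.44 → use 12 bolts.

12 bolts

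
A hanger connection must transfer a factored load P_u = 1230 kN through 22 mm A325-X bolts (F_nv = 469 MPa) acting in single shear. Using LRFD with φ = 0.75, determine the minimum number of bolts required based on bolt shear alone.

A_b = π·22²/4 = 380.1 mm².
Per-bolt design strength φR_n = 0.75 × 469 × 380.1 × 1 / 1000 = 133.7 kN.
n ≥ 1230 / 133.7 = 9.199 → use 10 bolts.

10 bolts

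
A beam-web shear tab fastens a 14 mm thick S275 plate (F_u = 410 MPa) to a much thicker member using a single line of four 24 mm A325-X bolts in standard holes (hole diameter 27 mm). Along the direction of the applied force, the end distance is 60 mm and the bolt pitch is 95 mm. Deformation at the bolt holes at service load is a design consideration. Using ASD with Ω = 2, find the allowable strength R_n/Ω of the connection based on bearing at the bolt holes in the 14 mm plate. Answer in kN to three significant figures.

656 kN

Per bolt r_n = 1.2 l_c t F_u ≤ 2.4 d t F_u; upper limit = 2.4 × 24 × 14 × 410 / 1000 = 330.6 kN.
Edge bolt: l_c = 60 − 27/2 = 46.5 mm → 1.2 × 46.5 × 14 × 410 / 1000 = 320.3 → r_n = 320.3 kN.
Interior bolts: l_c = 95 − 27 = 68 mm → 1.2 × 68 × 14 × 410 / 1000 = 468.4 → r_n = 330.6 kN.
R_n = 1 × 320.3 + 3 × 330.6 = 1312 kN.
Allowable strength R_n/Ω = 1312 / 2 = 656 kN.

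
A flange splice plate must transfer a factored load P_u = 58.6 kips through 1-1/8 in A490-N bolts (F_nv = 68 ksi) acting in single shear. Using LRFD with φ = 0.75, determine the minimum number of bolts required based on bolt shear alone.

A_b = π·1.125²/4 = 0.994 in².
Per-bolt design strength φR_n = 0.75 × 68 × 0.994 × 1 = 50.69 kips.
n ≥ 58.6 / 50.69 = 1.156 → use 2 bolts.

2 bolts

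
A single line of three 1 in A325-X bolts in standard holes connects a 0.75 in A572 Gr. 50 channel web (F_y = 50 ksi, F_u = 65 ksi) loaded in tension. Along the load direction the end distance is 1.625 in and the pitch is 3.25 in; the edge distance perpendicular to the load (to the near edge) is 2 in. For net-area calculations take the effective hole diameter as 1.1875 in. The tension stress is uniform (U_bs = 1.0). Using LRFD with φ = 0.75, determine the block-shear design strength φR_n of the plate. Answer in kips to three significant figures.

Shear plane L_v = 1.625 + 2·3.25 = 8.125 in; A_gv = 8.125 × 0.75 = 6.094 in².
A_nv = (8.125 − 2.5·1.1875) × 0.75 = 3.867 in².
A_nt = (2 − 0.5·1.1875) × 0.75 = 1.055 in².
0.6 F_u A_nv = 150.8 kips; 0.6 F_y A_gv = 182.8 kips → shear rupture governs the shear term.
R_n = 150.8 + 1.0 × 65 × 1.055 = 219.4 kips.
Design strength φR_n = 0.75 × 219.4 = 165 kips.

165 kips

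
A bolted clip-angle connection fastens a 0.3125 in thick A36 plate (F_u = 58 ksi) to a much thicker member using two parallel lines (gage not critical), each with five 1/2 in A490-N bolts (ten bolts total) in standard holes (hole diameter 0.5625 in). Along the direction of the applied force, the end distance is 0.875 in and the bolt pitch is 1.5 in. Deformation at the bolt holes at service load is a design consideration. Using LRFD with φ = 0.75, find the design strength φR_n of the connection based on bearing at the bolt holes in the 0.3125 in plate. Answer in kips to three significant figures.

Per bolt r_n = 1.2 l_c t F_u ≤ 2.4 d t F_u; upper limit = 2.4 × 0.5 × 0.3125 × 58 = 21.75 kips.
Edge bolt: l_c = 0.875 − 0.5625/2 = 0.5938 in → 1.2 × 0.5938 × 0.3125 × 58 = 12.91 → r_n = 12.91 kips.
Interior bolts: l_c = 1.5 − 0.5625 = 0.9375 in → 1.2 × 0.9375 × 0.3125 × 58 = 20.39 → r_n = 20.39 kips.
R_n = 2 × 12.91 + 8 × 20.39 = 189 kips.
Design strength φR_n = 0.75 × 189 = 142 kips.

142 kips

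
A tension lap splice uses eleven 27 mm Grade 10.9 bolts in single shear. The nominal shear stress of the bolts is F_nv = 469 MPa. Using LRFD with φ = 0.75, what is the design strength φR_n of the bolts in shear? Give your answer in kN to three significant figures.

A_b = π × 27² / 4 = 572.6 mm².
R_n = F_nv · A_b · n · n_s = 469 × 572.6 × 11 × 1 / 1000 = 2954 kN.
Design strength φR_n = 0.75 × 2954 = 2220 kN.

2220 kN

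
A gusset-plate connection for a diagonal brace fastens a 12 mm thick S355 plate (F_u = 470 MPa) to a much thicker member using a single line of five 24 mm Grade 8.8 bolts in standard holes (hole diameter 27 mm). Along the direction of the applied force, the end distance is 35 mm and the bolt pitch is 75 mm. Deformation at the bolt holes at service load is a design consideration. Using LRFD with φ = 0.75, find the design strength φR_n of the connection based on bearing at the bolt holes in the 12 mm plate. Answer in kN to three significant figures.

Per bolt r_n = 1.2 l_c t F_u ≤ 2.4 d t F_u; upper limit = 2.4 × 24 × 12 × 470 / 1000 = 324.9 kN.
Edge bolt: l_c = 35 − 27/2 = 21.5 mm → 1.2 × 21.5 × 12 × 470 / 1000 = 145.5 → r_n = 145.5 kN.
Interior bolts: l_c = 75 − 27 = 48 mm → 1.2 × 48 × 12 × 470 / 1000 = 324.9 → r_n = 324.9 kN.
R_n = 1 × 145.5 + 4 × 324.9 = 1445 kN.
Design strength φR_n = 0.75 × 1445 = 1080 kN.

1080 kN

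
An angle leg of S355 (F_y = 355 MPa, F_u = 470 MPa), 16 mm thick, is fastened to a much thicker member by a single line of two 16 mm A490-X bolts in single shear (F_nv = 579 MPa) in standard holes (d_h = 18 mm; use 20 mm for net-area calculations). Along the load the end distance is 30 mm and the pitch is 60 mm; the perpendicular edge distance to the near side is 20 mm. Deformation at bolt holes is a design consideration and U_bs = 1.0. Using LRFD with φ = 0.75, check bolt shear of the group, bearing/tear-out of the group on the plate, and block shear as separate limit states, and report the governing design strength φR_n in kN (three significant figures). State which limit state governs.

175 kN (bolt shear governs)

Bolt shear: A_b = π·16²/4 = 201.1 mm²; R_n = 579 × 201.1 × 2 × 1 / 1000 = 232.8 kN → 0.75 × 232.8 = 175 kN.
Bearing: edge l_c = 21, r_n = 189.5 kN; interior l_c = 42, r_n = 288.8 kN; R_n = 189.5 + 1·288.8 = 478.3 kN → 359 kN.
Block shear: A_gv = 1440, A_nv = 960, A_nt = 160 mm²; R_n = min(0.6F_uA_nv, 0.6F_yA_gv) + U_bs·F_u·A_nt = 345.9 kN → 259 kN.
Bolt shear governs: 175 kN.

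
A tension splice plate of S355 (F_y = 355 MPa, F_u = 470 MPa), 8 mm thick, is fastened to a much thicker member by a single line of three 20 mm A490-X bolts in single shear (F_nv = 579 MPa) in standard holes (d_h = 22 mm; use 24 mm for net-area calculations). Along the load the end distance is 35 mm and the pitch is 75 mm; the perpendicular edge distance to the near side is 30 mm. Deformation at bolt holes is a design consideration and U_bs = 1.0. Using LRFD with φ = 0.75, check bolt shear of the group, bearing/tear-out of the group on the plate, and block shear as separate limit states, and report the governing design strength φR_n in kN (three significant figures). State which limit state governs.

Bolt shear: A_b = π·20²/4 = 314.2 mm²; R_n = 579 × 314.2 × 3 × 1 / 1000 = 545.7 kN → 0.75 × 545.7 = 409 kN.
Bearing: edge l_c = 24, r_n = 108.3 kN; interior l_c = 53, r_n = 180.5 kN; R_n = 108.3 + 2·180.5 = 469.2 kN → 352 kN.
Block shear: A_gv = 1480, A_nv = 1000, A_nt = 144 mm²; R_n = min(0.6F_uA_nv, 0.6F_yA_gv) + U_bs·F_u·A_nt = 349.7 kN → 262 kN.
Block shear governs: 262 kN.

262 kN (block shear governs)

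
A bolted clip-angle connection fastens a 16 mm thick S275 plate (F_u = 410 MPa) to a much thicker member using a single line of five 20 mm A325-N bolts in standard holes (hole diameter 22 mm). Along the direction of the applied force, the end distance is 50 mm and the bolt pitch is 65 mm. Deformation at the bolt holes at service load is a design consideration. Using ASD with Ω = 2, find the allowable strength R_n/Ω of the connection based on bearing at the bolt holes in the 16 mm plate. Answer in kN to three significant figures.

783 kN

Per bolt r_n = 1.2 l_c t F_u ≤ 2.4 d t F_u; upper limit = 2.4 × 20 × 16 × 410 / 1000 = 314.9 kN.
Edge bolt: l_c = 50 − 22/2 = 39 mm → 1.2 × 39 × 16 × 410 / 1000 = 307 → r_n = 307 kN.
Interior bolts: l_c = 65 − 22 = 43 mm → 1.2 × 43 × 16 × 410 / 1000 = 338.5 → r_n = 314.9 kN.
R_n = 1 × 307 + 4 × 314.9 = 1567 kN.
Allowable strength R_n/Ω = 1567 / 2 = 783 kN.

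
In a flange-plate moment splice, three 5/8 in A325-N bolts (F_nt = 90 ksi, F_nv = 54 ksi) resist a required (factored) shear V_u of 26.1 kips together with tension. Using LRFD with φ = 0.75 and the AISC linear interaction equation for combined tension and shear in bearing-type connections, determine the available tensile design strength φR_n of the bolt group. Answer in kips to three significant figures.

A_b = π·0.625²/4 = 0.3068 in²; f_rv = 26.1 / (3 × 0.3068) = 28.36 ksi.
F'_nt = 1.3 F_nt − (F_nt / φF_nv) f_rv = 1.3·90 − (90/(0.75·54))·28.36 = 53.98 ksi, capped at F_nt → F'_nt = 53.98 ksi.
R_n = F'_nt · A_b · n = 53.98 × 0.3068 × 3 = 49.69 kips.
Design strength φR_n = 0.75 × 49.69 = 37.3 kips.

37.3 kips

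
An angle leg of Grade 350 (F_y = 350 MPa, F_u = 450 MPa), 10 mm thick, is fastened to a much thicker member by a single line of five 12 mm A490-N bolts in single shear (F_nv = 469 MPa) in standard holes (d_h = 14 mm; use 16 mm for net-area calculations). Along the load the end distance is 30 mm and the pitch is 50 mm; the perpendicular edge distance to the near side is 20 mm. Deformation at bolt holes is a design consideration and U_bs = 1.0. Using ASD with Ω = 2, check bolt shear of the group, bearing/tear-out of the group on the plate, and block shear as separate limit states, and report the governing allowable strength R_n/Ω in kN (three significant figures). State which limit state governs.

Bolt shear: A_b = π·12²/4 = 113.1 mm²; R_n = 469 × 113.1 × 5 × 1 / 1000 = 265.2 kN → 265.2 / 2 = 133 kN.
Bearing: edge l_c = 23, r_n = 124.2 kN; interior l_c = 36, r_n = 129.6 kN; R_n = 124.2 + 4·129.6 = 642.6 kN → 321 kN.
Block shear: A_gv = 2300, A_nv = 1580, A_nt = 120 mm²; R_n = min(0.6F_uA_nv, 0.6F_yA_gv) + U_bs·F_u·A_nt = 480.6 kN → 240 kN.
Bolt shear governs: 133 kN.

133 kN (bolt shear governs)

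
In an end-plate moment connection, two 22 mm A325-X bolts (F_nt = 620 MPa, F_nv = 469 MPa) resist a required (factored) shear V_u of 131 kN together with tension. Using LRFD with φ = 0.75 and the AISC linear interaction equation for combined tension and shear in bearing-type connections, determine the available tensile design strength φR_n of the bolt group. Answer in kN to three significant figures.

A_b = π·22²/4 = 380.1 mm²; f_rv = 131 × 1000 / (2 × 380.1) = 172.3 MPa.
F'_nt = 1.3 F_nt − (F_nt / φF_nv) f_rv = 1.3·620 − (620/(0.75·469))·172.3 = 502.3 MPa, capped at F_nt → F'_nt = 502.3 MPa.
R_n = F'_nt · A_b · n = 502.3 × 380.1 × 2 / 1000 = 381.9 kN.
Design strength φR_n = 0.75 × 381.9 = 286 kN.

286 kN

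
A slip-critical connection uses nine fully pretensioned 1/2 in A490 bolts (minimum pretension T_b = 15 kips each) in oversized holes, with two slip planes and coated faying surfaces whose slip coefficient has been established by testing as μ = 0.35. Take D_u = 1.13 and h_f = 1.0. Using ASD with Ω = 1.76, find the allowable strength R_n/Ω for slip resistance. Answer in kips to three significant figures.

R_n = μ · D_u · h_f · T_b · n_s · n_b = 0.35 × 1.13 × 1.0 × 15 × 2 × 9 = 106.8 kips.
Allowable strength R_n/Ω = 106.8 / 1.76 = 60.7 kips.

60.7 kips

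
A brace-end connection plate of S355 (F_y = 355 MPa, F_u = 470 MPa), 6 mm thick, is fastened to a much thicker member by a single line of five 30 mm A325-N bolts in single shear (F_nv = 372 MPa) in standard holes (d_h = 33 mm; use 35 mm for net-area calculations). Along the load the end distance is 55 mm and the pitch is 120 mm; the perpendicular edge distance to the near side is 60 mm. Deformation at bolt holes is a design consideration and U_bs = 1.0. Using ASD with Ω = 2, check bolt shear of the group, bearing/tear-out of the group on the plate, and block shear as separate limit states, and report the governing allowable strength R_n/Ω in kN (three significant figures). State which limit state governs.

Bolt shear: A_b = π·30²/4 = 706.9 mm²; R_n = 372 × 706.9 × 5 × 1 / 1000 = 1315 kN → 1315 / 2 = 657 kN.
Bearing: edge l_c = 38.5, r_n = 130.3 kN; interior l_c = 87, r_n = 203 kN; R_n = 130.3 + 4·203 = 942.4 kN → 471 kN.
Block shear: A_gv = 3210, A_nv = 2265, A_nt = 255 mm²; R_n = min(0.6F_uA_nv, 0.6F_yA_gv) + U_bs·F_u·A_nt = 758.6 kN → 379 kN.
Block shear governs: 379 kN.

379 kN (block shear governs)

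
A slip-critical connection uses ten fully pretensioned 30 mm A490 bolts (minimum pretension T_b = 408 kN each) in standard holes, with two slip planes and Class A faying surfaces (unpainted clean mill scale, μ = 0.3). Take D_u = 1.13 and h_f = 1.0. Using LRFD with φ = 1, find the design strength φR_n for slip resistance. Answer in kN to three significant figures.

2770 kN

R_n = μ · D_u · h_f · T_b · n_s · n_b = 0.3 × 1.13 × 1.0 × 408 × 2 × 10 = 2766 kN.
Design strength φR_n = 1 × 2766 = 2770 kN.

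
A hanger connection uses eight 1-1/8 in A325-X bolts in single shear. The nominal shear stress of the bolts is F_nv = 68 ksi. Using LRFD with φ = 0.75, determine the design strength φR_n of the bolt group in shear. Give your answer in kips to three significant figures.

406 kips

A_b = π × 1.125² / 4 = 0.994 in².
R_n = F_nv · A_b · n · n_s = 68 × 0.994 × 8 × 1 = 540.7 kips.
Design strength φR_n = 0.75 × 540.7 = 406 kips.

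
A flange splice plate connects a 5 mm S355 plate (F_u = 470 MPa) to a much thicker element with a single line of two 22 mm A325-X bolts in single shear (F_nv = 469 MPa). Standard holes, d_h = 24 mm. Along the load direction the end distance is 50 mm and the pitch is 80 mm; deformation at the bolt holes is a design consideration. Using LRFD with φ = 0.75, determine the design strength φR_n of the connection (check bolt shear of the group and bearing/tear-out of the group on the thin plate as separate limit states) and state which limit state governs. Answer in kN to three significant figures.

173 kN (bearing governs)

Bolt shear: A_b = π·22²/4 = 380.1 mm²; R_n = 469 × 380.1 × 2 × 1 / 1000 = 356.6 kN → 0.75 × 356.6 = 267 kN.
Bearing (1.2 l_c t F_u ≤ 2.4 d t F_u): upper limit = 2.4·22·5·470 / 1000 = 124.1 kN.
  Edge l_c = 50 − 24/2 = 38 → r_n = 107.2 kN; interior l_c = 80 − 24 = 56 → r_n = 124.1 kN.
  R_n,bearing = 1·107.2 + 1·124.1 = 231.2 kN → 0.75 × 231.2 = 173 kN.
Bearing governs: 173 kN.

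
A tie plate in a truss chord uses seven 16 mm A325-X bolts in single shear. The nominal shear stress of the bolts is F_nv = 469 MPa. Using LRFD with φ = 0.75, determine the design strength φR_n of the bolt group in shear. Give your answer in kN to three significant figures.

495 kN

A_b = π × 16² / 4 = 201.1 mm².
R_n = F_nv · A_b · n · n_s = 469 × 201.1 × 7 × 1 / 1000 = 660.1 kN.
Design strength φR_n = 0.75 × 660.1 = 495 kN.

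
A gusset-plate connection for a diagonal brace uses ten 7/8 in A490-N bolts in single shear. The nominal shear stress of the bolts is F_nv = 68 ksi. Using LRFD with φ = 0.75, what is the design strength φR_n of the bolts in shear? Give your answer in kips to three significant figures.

A_b = π × 0.875² / 4 = 0.6013 in².
R_n = F_nv · A_b · n · n_s = 68 × 0.6013 × 10 × 1 = 408.9 kips.
Design strength φR_n = 0.75 × 408.9 = 307 kips.

307 kips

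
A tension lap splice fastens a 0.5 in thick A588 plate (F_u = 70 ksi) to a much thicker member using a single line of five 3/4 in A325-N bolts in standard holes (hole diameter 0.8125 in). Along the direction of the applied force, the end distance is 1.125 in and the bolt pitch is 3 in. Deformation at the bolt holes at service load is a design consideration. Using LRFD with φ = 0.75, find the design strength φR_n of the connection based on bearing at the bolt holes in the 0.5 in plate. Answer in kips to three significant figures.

212 kips

Per bolt r_n = 1.2 l_c t F_u ≤ 2.4 d t F_u; upper limit = 2.4 × 0.75 × 0.5 × 70 = 63 kips.
Edge bolt: l_c = 1.125 − 0.8125/2 = 0.7188 in → 1.2 × 0.7188 × 0.5 × 70 = 30.19 → r_n = 30.19 kips.
Interior bolts: l_c = 3 − 0.8125 = 2.188 in → 1.2 × 2.188 × 0.5 × 70 = 91.88 → r_n = 63 kips.
R_n = 1 × 30.19 + 4 × 63 = 282.2 kips.
Design strength φR_n = 0.75 × 282.2 = 212 kips.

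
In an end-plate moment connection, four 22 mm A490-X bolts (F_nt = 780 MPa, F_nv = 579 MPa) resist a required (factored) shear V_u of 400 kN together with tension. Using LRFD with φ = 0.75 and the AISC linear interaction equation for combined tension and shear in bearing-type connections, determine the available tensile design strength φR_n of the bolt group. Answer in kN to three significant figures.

A_b = π·22²/4 = 380.1 mm²; f_rv = 400 × 1000 / (4 × 380.1) = 263.1 MPa.
F'_nt = 1.3 F_nt − (F_nt / φF_nv) f_rv = 1.3·780 − (780/(0.75·579))·263.1 = 541.5 MPa, capped at F_nt → F'_nt = 541.5 MPa.
R_n = F'_nt · A_b · n = 541.5 × 380.1 × 4 / 1000 = 823.3 kN.
Design strength φR_n = 0.75 × 823.3 = 618 kN.

618 kN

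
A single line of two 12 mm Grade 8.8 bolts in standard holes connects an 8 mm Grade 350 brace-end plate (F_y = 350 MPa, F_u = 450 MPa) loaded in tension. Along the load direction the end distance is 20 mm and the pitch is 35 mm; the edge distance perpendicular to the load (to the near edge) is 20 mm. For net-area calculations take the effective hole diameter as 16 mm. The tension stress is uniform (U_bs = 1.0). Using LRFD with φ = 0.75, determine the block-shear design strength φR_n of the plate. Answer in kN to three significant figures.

Shear plane L_v = 20 + 1·35 = 55 mm; A_gv = 55 × 8 = 440 mm².
A_nv = (55 − 1.5·16) × 8 = 248 mm².
A_nt = (20 − 0.5·16) × 8 = 96 mm².
0.6 F_u A_nv = 66.96 kN; 0.6 F_y A_gv = 92.4 kN → shear rupture governs the shear term.
R_n = 66.96 + 1.0 × 450 × 96 / 1000 = 110.2 kN.
Design strength φR_n = 0.75 × 110.2 = 82.6 kN.

82.6 kN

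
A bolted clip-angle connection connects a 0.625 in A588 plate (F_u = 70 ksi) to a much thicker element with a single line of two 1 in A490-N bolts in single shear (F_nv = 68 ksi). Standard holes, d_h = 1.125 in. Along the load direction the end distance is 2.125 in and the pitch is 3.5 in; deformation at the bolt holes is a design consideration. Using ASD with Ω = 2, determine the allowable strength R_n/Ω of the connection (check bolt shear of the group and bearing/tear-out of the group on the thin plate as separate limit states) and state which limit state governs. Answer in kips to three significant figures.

Bolt shear: A_b = π·1²/4 = 0.7854 in²; R_n = 68 × 0.7854 × 2 × 1 = 106.8 kips → 106.8 / 2 = 53.4 kips.
Bearing (1.2 l_c t F_u ≤ 2.4 d t F_u): upper limit = 2.4·1·0.625·70 = 105 kips.
  Edge l_c = 2.125 − 1.125/2 = 1.562 → r_n = 82.03 kips; interior l_c = 3.5 − 1.125 = 2.375 → r_n = 105 kips.
  R_n,bearing = 1·82.03 + 1·105 = 187 kips → 187 / 2 = 93.5 kips.
Bolt shear governs: 53.4 kips.

53.4 kips (bolt shear governs)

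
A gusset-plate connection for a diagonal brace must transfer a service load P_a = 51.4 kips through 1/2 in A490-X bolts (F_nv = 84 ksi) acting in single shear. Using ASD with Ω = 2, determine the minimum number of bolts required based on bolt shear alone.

7 bolts

A_b = π·0.5²/4 = 0.1963 in².
Per-bolt allowable strength R_n/Ω = 84 × 0.1963 × 1 / 2 = 8.247 kips.
n ≥ 51.4 / 8.247 = 6.233 → use 7 bolts.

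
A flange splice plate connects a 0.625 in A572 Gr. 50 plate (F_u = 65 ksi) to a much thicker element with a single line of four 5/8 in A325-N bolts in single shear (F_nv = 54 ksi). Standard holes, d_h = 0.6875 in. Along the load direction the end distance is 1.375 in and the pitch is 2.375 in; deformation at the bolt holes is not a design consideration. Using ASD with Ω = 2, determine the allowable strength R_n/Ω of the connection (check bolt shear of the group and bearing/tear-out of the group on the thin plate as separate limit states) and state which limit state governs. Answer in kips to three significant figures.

Bolt shear: A_b = π·0.625²/4 = 0.3068 in²; R_n = 54 × 0.3068 × 4 × 1 = 66.27 kips → 66.27 / 2 = 33.1 kips.
Bearing (1.5 l_c t F_u ≤ 3.0 d t F_u): upper limit = 3.0·0.625·0.625·65 = 76.17 kips.
  Edge l_c = 1.375 − 0.6875/2 = 1.031 → r_n = 62.84 kips; interior l_c = 2.375 − 0.6875 = 1.688 → r_n = 76.17 kips.
  R_n,bearing = 1·62.84 + 3·76.17 = 291.4 kips → 291.4 / 2 = 146 kips.
Bolt shear governs: 33.1 kips.

33.1 kips (bolt shear governs)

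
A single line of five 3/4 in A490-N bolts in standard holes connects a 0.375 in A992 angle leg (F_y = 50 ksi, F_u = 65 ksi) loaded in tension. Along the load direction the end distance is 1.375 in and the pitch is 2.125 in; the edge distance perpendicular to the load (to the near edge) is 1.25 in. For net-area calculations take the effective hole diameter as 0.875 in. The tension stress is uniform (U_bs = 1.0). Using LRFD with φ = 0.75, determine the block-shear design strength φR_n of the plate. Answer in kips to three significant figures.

Shear plane L_v = 1.375 + 4·2.125 = 9.875 in; A_gv = 9.875 × 0.375 = 3.703 in².
A_nv = (9.875 − 4.5·0.875) × 0.375 = 2.227 in².
A_nt = (1.25 − 0.5·0.875) × 0.375 = 0.3047 in².
0.6 F_u A_nv = 86.84 kips; 0.6 F_y A_gv = 111.1 kips → shear rupture governs the shear term.
R_n = 86.84 + 1.0 × 65 × 0.3047 = 106.6 kips.
Design strength φR_n = 0.75 × 106.6 = 80 kips.

80 kips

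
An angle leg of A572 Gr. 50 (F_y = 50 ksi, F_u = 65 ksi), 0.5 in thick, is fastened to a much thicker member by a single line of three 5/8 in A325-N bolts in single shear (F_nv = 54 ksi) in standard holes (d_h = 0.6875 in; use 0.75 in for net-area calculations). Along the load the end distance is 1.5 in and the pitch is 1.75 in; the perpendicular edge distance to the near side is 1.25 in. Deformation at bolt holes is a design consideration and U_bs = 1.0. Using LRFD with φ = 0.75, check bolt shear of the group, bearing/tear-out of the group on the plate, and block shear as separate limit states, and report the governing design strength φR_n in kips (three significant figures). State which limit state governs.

37.3 kips (bolt shear governs)

Bolt shear: A_b = π·0.625²/4 = 0.3068 in²; R_n = 54 × 0.3068 × 3 × 1 = 49.7 kips → 0.75 × 49.7 = 37.3 kips.
Bearing: edge l_c = 1.156, r_n = 45.09 kips; interior l_c = 1.062, r_n = 41.44 kips; R_n = 45.09 + 2·41.44 = 128 kips → 96 kips.
Block shear: A_gv = 2.5, A_nv = 1.562, A_nt = 0.4375 in²; R_n = min(0.6F_uA_nv, 0.6F_yA_gv) + U_bs·F_u·A_nt = 89.38 kips → 67 kips.
Bolt shear governs: 37.3 kips.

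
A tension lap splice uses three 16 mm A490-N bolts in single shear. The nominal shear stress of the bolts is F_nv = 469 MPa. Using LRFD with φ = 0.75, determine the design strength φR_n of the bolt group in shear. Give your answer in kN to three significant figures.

212 kN

A_b = π × 16² / 4 = 201.1 mm².
R_n = F_nv · A_b · n · n_s = 469 × 201.1 × 3 × 1 / 1000 = 282.9 kN.
Design strength φR_n = 0.75 × 282.9 = 212 kN.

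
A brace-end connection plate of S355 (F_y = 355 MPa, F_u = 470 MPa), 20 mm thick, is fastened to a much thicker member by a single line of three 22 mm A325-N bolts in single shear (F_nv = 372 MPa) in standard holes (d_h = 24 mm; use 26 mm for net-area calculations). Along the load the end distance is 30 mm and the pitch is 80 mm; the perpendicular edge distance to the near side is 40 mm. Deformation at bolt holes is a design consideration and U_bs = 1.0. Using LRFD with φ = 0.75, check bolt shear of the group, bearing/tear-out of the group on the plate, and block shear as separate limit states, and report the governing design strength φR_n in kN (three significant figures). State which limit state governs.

Bolt shear: A_b = π·22²/4 = 380.1 mm²; R_n = 372 × 380.1 × 3 × 1 / 1000 = 424.2 kN → 0.75 × 424.2 = 318 kN.
Bearing: edge l_c = 18, r_n = 203 kN; interior l_c = 56, r_n = 496.3 kN; R_n = 203 + 2·496.3 = 1196 kN → 897 kN.
Block shear: A_gv = 3800, A_nv = 2500, A_nt = 540 mm²; R_n = min(0.6F_uA_nv, 0.6F_yA_gv) + U_bs·F_u·A_nt = 958.8 kN → 719 kN.
Bolt shear governs: 318 kN.

318 kN (bolt shear governs)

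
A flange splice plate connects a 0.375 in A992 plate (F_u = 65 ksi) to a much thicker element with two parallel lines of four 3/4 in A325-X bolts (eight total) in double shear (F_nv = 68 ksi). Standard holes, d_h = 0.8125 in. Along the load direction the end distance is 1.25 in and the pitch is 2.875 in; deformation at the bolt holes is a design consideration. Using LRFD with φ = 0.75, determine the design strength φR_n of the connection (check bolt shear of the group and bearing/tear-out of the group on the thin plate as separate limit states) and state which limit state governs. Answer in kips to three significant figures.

234 kips (bearing governs)

Bolt shear: A_b = π·0.75²/4 = 0.4418 in²; R_n = 68 × 0.4418 × 8 × 2 = 480.7 kips → 0.75 × 480.7 = 360 kips.
Bearing (1.2 l_c t F_u ≤ 2.4 d t F_u): upper limit = 2.4·0.75·0.375·65 = 43.87 kips.
  Edge l_c = 1.25 − 0.8125/2 = 0.8438 → r_n = 24.68 kips; interior l_c = 2.875 − 0.8125 = 2.062 → r_n = 43.87 kips.
  R_n,bearing = 2·24.68 + 6·43.87 = 312.6 kips → 0.75 × 312.6 = 234 kips.
Bearing governs: 234 kips.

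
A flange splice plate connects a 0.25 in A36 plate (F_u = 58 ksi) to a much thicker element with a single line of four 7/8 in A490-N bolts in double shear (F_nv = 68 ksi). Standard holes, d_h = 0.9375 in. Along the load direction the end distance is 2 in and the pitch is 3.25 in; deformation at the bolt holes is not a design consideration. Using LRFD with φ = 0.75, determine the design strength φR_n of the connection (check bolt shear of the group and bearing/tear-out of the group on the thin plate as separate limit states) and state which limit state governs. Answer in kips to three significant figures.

Bolt shear: A_b = π·0.875²/4 = 0.6013 in²; R_n = 68 × 0.6013 × 4 × 2 = 327.1 kips → 0.75 × 327.1 = 245 kips.
Bearing (1.5 l_c t F_u ≤ 3.0 d t F_u): upper limit = 3.0·0.875·0.25·58 = 38.06 kips.
  Edge l_c = 2 − 0.9375/2 = 1.531 → r_n = 33.3 kips; interior l_c = 3.25 − 0.9375 = 2.312 → r_n = 38.06 kips.
  R_n,bearing = 1·33.3 + 3·38.06 = 147.5 kips → 0.75 × 147.5 = 111 kips.
Bearing governs: 111 kips.

111 kips (bearing governs)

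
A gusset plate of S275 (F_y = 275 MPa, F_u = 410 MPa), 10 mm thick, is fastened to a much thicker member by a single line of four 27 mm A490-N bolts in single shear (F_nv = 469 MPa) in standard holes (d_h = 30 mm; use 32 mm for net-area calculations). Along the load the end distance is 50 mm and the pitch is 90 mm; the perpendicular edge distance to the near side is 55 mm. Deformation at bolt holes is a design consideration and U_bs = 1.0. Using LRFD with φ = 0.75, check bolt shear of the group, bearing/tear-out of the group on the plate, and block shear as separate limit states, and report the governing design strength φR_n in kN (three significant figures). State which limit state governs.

Bolt shear: A_b = π·27²/4 = 572.6 mm²; R_n = 469 × 572.6 × 4 × 1 / 1000 = 1074 kN → 0.75 × 1074 = 806 kN.
Bearing: edge l_c = 35, r_n = 172.2 kN; interior l_c = 60, r_n = 265.7 kN; R_n = 172.2 + 3·265.7 = 969.2 kN → 727 kN.
Block shear: A_gv = 3200, A_nv = 2080, A_nt = 390 mm²; R_n = min(0.6F_uA_nv, 0.6F_yA_gv) + U_bs·F_u·A_nt = 671.6 kN → 504 kN.
Block shear governs: 504 kN.

504 kN (block shear governs)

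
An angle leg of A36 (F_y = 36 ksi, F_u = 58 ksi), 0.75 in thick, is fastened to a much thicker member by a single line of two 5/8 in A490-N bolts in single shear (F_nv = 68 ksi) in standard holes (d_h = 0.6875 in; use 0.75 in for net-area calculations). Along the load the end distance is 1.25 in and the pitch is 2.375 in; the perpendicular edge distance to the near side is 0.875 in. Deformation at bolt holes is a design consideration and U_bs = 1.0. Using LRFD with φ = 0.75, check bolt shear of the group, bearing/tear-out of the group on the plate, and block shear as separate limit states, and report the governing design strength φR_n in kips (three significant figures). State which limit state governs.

Bolt shear: A_b = π·0.625²/4 = 0.3068 in²; R_n = 68 × 0.3068 × 2 × 1 = 41.72 kips → 0.75 × 41.72 = 31.3 kips.
Bearing: edge l_c = 0.9062, r_n = 47.31 kips; interior l_c = 1.688, r_n = 65.25 kips; R_n = 47.31 + 1·65.25 = 112.6 kips → 84.4 kips.
Block shear: A_gv = 2.719, A_nv = 1.875, A_nt = 0.375 in²; R_n = min(0.6F_uA_nv, 0.6F_yA_gv) + U_bs·F_u·A_nt = 80.47 kips → 60.4 kips.
Bolt shear governs: 31.3 kips.

31.3 kips (bolt shear governs)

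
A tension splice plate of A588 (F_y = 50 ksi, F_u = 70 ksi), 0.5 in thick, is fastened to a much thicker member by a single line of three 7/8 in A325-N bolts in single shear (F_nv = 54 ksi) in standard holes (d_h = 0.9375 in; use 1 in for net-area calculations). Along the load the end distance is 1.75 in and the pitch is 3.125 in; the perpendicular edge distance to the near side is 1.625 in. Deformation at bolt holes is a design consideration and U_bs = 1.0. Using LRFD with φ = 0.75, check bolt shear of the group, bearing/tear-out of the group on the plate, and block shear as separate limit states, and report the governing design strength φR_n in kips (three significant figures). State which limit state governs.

Bolt shear: A_b = π·0.875²/4 = 0.6013 in²; R_n = 54 × 0.6013 × 3 × 1 = 97.41 kips → 0.75 × 97.41 = 73.1 kips.
Bearing: edge l_c = 1.281, r_n = 53.81 kips; interior l_c = 2.188, r_n = 73.5 kips; R_n = 53.81 + 2·73.5 = 200.8 kips → 151 kips.
Block shear: A_gv = 4, A_nv = 2.75, A_nt = 0.5625 in²; R_n = min(0.6F_uA_nv, 0.6F_yA_gv) + U_bs·F_u·A_nt = 154.9 kips → 116 kips.
Bolt shear governs: 73.1 kips.

73.1 kips (bolt shear governs)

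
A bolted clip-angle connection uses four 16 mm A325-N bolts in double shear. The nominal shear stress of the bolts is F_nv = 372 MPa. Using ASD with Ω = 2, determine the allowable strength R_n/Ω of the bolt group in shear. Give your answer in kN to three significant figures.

299 kN

A_b = π × 16² / 4 = 201.1 mm².
R_n = F_nv · A_b · n · n_s = 372 × 201.1 × 4 × 2 / 1000 = 598.4 kN.
Allowable strength R_n/Ω = 598.4 / 2 = 299 kN.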